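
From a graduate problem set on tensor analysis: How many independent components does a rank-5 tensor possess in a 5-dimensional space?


The number of components of a rank-r tensor in d dimensions is d^r.
Here d = 5 and r = 5.
5^5 = 3125

3125


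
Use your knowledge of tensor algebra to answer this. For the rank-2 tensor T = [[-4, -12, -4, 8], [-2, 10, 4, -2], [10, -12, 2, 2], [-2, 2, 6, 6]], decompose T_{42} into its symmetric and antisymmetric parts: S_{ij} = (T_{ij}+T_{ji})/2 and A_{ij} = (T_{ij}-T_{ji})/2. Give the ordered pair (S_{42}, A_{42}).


T_{42} = 2
T_{24} = -2
S_{42} = (2 + -2)/2 = 0/2 = 0
A_{42} = (2 - -2)/2 = 4/2 = 2
Check: S + A = 0 + 2 = 2 = T_{42}.

(0, 2)


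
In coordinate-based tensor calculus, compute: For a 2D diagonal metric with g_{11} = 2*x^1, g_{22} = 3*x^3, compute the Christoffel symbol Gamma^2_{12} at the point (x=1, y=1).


For a diagonal metric, Gamma^k_{ij} = (1/2) g^{kk} (dg_{ik}/dx_j + dg_{jk}/dx_i - dg_{ij}/dx_k).
The metric is diagonal, so g_{ab} = 0 for a != b.
At the given point: g_{11} = 2, g_{22} = 3
g^{22} = 1/3
dg_{12}/dx_2 = 0 (off-diagonal)
dg_{22}/dx_1 = dg_{22}/dx_1 = 9
dg_{12}/dx_2 = 0 (off-diagonal)
Numerator = 0 + 9 - 0 = 9
Gamma^2_{12} = 9 / (2 * 3) = 3/2

3/2


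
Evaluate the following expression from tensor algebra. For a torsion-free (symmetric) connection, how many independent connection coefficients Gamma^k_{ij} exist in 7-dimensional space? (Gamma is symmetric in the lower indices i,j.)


Christoffel symbols Gamma^k_{ij} are symmetric in i,j, so there are d * d(d+1)/2 independent symbols.
d = 7
d(d+1)/2 = 7 * 8 / 2 = 28
Total = 7 * 28 = 196

196


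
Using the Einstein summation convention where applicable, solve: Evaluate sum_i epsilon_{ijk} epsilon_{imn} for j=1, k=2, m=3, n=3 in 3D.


Using the identity: epsilon_{ijk} epsilon_{imn} = delta_{jm} delta_{kn} - delta_{jn} delta_{km}.
delta_{13} = 0
delta_{23} = 0
delta_{13} = 0
delta_{23} = 0
Result = 0 * 0 - 0 * 0 = 0 - 0 = 0

0


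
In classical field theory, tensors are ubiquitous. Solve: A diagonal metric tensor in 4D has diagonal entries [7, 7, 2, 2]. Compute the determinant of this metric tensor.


For a diagonal metric, the determinant is the product of diagonal entries.
Diagonal entries: 7, 7, 2, 2
det(g) = 7 * 7 * 2 * 2 = 196

196


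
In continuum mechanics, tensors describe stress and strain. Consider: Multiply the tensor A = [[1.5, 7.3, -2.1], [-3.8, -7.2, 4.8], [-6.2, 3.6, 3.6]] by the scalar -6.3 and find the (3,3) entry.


Scalar multiplication: (cA)_{ij} = c * A_{ij}.
c = -6.3
A_{33} = 3.6
(cA)_{33} = -6.3 * 3.6 = -22.68

-22.68


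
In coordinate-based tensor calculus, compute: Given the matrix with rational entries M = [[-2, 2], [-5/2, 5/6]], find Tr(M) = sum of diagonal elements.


The trace is the sum of diagonal entries.
Diagonal: M[1,1] = -2, M[2,2] = 5/6
Tr(M) = -2 + 5/6
Computing step by step:
After adding M[1,1]: -2
After adding M[2,2]: -7/6
Tr(M) = -7/6

-7/6


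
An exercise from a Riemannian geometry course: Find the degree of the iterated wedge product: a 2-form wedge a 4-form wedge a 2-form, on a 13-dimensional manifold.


The degree of a wedge product is the sum of the degrees of the individual forms.
Degrees: 2, 4, 2
Total degree = 2 + 4 + 2 = 8

8


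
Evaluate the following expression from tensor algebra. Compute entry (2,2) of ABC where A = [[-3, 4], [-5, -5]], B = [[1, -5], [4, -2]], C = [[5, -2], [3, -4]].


(ABC)_{22} = sum_m (AB)_{2m} C_{m2}. First compute row 2 of AB.
(AB)_{21} = -5*1 + -5*4 = -25
(AB)_{22} = -5*-5 + -5*-2 = 35
Now contract with column 2 of C:
(AB)_{21} * C_{12} = -25 * -2 = 50
(AB)_{22} * C_{22} = 35 * -4 = -140
(ABC)_{22} = 50 + -140 = -90

-90


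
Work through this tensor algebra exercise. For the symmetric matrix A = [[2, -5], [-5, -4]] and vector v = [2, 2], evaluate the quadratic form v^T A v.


First compute Av:
(Av)_1 = 2*2 + -5*2 = -6
(Av)_2 = -5*2 + -4*2 = -18
Av = [-6, -18]
Then v^T (Av) = 2*-6 + 2*-18
= -12 + -36 = -48

-48


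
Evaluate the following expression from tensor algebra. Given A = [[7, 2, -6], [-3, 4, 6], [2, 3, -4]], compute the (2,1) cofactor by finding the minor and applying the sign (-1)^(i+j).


To find cofactor C_{21}, delete row 2 and column 1.
The resulting 2x2 submatrix is: [[2, -6], [3, -4]]
Minor M_{21} = 2*-4 - -6*3
  = -8 - -18 = 10
Sign = (-1)^(2+1) = (-1)^3 = -1
Cofactor C_{21} = -1 * 10 = -10

-10


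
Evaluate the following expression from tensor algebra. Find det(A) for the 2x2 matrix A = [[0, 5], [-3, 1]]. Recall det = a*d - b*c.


For a 2x2 matrix [[a, b], [c, d]], det = a*d - b*c.
a = 0, b = 5, c = -3, d = 1
a*d = 0 * 1 = 0
b*c = 5 * -3 = -15
det = 0 - -15 = 15

15


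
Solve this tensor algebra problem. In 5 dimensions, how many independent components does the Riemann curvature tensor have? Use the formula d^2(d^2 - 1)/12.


The Riemann tensor in d dimensions has d^2(d^2 - 1)/12 independent components.
d = 5, so d^2 = 25
d^2 - 1 = 24
d^2(d^2 - 1) = 25 * 24 = 600
Divide by 12: 600 / 12 = 50

50


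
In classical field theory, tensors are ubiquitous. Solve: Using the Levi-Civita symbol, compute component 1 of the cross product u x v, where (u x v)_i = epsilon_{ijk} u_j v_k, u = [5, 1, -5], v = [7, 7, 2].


(u x v)_1 = sum_{j,k} epsilon_{1jk} u_j v_k. Only permutations of (1,2,3) contribute; the two non-zero terms are:
eps_{123} u_2 v_3 = 1 * 1 * 2 = 2
eps_{132} u_3 v_2 = -1 * -5 * 7 = 35
(u x v)_1 = 37

37


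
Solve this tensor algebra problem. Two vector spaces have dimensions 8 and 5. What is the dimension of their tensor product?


The dimension of a tensor product is the product of dimensions.
dim(V) = 8, dim(W) = 5
dim(V (x) W) = 8 * 5 = 40

40


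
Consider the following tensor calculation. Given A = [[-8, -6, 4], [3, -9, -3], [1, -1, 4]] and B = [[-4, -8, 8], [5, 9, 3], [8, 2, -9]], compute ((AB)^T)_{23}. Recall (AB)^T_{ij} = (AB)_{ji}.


(AB)^T_{ij} = (AB)_{ji} = sum_k A_{jk} B_{ki}.
For i=2, j=3 we need (AB)_{32}:
A_{31} * B_{12} = 1 * -8 = -8
A_{32} * B_{22} = -1 * 9 = -9
A_{33} * B_{32} = 4 * 2 = 8
Sum = -8 + -9 + 8 = -9

-9


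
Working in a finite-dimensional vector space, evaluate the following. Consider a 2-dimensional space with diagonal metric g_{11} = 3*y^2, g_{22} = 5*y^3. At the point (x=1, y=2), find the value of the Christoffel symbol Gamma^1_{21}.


For a diagonal metric, Gamma^k_{ij} = (1/2) g^{kk} (dg_{ik}/dx_j + dg_{jk}/dx_i - dg_{ij}/dx_k).
The metric is diagonal, so g_{ab} = 0 for a != b.
At the given point: g_{11} = 12, g_{22} = 40
g^{11} = 1/12
dg_{21}/dx_1 = 0 (off-diagonal)
dg_{11}/dx_2 = dg_{11}/dx_2 = 12
dg_{21}/dx_1 = 0 (off-diagonal)
Numerator = 0 + 12 - 0 = 12
Gamma^1_{21} = 12 / (2 * 12) = 1/2

1/2


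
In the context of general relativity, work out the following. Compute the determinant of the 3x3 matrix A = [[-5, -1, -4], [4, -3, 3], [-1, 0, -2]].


Expanding along the first row, det(A) = a11*M_11 - a12*M_12 + a13*M_13, where M_1j is the (1,j) minor.
Minor M_11 = -3*-2 - 3*0 = 6
Minor M_12 = 4*-2 - 3*-1 = -5
Minor M_13 = 4*0 - -3*-1 = -3
det = -5*(6) - -1*(-5) + -4*(-3)
    = -30 - 5 + 12
    = -23

-23


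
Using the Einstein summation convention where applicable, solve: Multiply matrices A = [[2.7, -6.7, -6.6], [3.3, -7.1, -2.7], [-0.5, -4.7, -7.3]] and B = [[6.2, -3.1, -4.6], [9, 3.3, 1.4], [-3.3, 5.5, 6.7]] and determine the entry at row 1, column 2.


(AB)_{ij} = sum_k A_{ik} B_{kj}.
For i=1, j=2:
A_{11} * B_{12} = 2.7 * -3.1 = -8.37
A_{12} * B_{22} = -6.7 * 3.3 = -22.11
A_{13} * B_{32} = -6.6 * 5.5 = -36.3
Sum = -8.37 + -22.11 + -36.3 = -66.78

-66.78


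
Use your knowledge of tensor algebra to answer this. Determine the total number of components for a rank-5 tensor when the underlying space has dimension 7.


The number of components of a rank-r tensor in d dimensions is d^r.
Here d = 7 and r = 5.
7^5 = 16807

16807


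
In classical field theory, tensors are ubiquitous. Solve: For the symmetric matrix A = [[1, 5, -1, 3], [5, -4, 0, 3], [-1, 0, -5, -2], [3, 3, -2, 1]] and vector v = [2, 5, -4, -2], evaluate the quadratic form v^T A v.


First compute Av:
(Av)_1 = 1*2 + 5*5 + -1*-4 + 3*-2 = 25
(Av)_2 = 5*2 + -4*5 + 0*-4 + 3*-2 = -16
(Av)_3 = -1*2 + 0*5 + -5*-4 + -2*-2 = 22
(Av)_4 = 3*2 + 3*5 + -2*-4 + 1*-2 = 27
Av = [25, -16, 22, 27]
Then v^T (Av) = 2*25 + 5*-16 + -4*22 + -2*27
= 50 + -80 + -88 + -54 = -172

-172


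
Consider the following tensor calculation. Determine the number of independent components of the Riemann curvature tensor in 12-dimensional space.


The Riemann tensor in d dimensions has d^2(d^2 - 1)/12 independent components.
d = 12, so d^2 = 144
d^2 - 1 = 143
d^2(d^2 - 1) = 144 * 143 = 20592
Divide by 12: 20592 / 12 = 1716

1716


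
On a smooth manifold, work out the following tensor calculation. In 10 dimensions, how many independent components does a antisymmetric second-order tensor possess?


A antisymmetric rank-2 tensor in d dimensions has d(d-1)/2 independent components.
d = 10
d(d-1)/2 = 10 * 9 / 2 = 90 / 2 = 45

45


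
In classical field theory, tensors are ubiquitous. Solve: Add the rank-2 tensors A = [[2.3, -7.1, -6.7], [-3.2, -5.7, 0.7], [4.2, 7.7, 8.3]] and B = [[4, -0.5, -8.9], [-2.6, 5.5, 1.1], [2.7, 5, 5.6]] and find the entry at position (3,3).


Tensor addition is component-wise: (A + B)_{ij} = A_{ij} + B_{ij}.
A_{33} = 8.3
B_{33} = 5.6
(A + B)_{33} = 8.3 + 5.6 = 13.9

13.9


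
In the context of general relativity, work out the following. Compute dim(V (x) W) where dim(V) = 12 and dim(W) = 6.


The dimension of a tensor product is the product of dimensions.
dim(V) = 12, dim(W) = 6
dim(V (x) W) = 12 * 6 = 72

72


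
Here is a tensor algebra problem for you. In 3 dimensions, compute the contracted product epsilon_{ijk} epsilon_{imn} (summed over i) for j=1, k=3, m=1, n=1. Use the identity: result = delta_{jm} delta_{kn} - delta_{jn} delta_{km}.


Using the identity: epsilon_{ijk} epsilon_{imn} = delta_{jm} delta_{kn} - delta_{jn} delta_{km}.
delta_{11} = 1
delta_{31} = 0
delta_{11} = 1
delta_{31} = 0
Result = 1 * 0 - 1 * 0 = 0 - 0 = 0

0


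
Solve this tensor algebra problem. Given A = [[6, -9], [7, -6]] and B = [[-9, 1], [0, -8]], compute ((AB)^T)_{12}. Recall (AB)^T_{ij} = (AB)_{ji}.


(AB)^T_{ij} = (AB)_{ji} = sum_k A_{jk} B_{ki}.
For i=1, j=2 we need (AB)_{21}:
A_{21} * B_{11} = 7 * -9 = -63
A_{22} * B_{21} = -6 * 0 = 0
Sum = -63 + 0 = -63

-63


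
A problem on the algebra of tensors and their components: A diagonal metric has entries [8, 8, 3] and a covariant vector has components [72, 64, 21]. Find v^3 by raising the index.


To raise an index with a diagonal metric: v^i = v_i / g_{ii}.
For index 3: v_3 = 21, g_{33} = 3
v^3 = 21 / 3 = 7

7


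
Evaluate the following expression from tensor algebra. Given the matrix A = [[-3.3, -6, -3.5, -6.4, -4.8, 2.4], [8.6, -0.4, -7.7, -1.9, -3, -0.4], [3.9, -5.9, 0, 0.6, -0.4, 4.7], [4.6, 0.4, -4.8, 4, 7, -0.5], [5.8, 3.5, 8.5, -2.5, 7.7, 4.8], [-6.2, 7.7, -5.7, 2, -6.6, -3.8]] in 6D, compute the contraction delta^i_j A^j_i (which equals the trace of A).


The contraction (trace) of a rank-2 tensor is the sum of its diagonal elements.
Diagonal entries: A[1,1] = -3.3, A[2,2] = -0.4, A[3,3] = 0, A[4,4] = 4, A[5,5] = 7.7, A[6,6] = -3.8
Tr(A) = -3.3 + -0.4 + 0 + 4 + 7.7 + -3.8 = 4.2

4.2


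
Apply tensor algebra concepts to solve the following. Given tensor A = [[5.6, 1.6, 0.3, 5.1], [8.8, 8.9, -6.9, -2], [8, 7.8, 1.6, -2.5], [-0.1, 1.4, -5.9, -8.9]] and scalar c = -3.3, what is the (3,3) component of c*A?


Scalar multiplication: (cA)_{ij} = c * A_{ij}.
c = -3.3
A_{33} = 1.6
(cA)_{33} = -3.3 * 1.6 = -5.28

-5.28


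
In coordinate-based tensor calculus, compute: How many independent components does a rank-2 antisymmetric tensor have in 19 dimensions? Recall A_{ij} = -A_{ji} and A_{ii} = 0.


An antisymmetric rank-2 tensor satisfies A_{ij} = -A_{ji}, so diagonal entries are zero.
The independent components are the upper-triangular entries: C(n, 2) = n(n-1)/2.
n = 19
C(19, 2) = 19 * 18 / 2 = 342 / 2 = 171

171


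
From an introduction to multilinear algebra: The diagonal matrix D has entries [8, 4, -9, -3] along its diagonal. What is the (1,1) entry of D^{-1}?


For a diagonal matrix, the inverse has entries (D^{-1})_{ii} = 1/d_{ii}.
The diagonal entries are: d_{11} = 8, d_{22} = 4, d_{33} = -9, d_{44} = -3
We need (D^{-1})_{11} = 1/d_{11} = 1/8 = 1/8

1/8


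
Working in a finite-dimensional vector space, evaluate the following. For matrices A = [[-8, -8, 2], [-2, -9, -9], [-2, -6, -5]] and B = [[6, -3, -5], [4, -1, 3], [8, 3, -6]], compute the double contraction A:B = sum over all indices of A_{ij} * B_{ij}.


A:B = sum over all i,j of A_{ij} * B_{ij}.
Row 1: -8*6=-48, -8*-3=24, 2*-5=-10 => row sum = -34
Row 2: -2*4=-8, -9*-1=9, -9*3=-27 => row sum = -26
Row 3: -2*8=-16, -6*3=-18, -5*-6=30 => row sum = -4
Total = -34 + -26 + -4 = -64

-64


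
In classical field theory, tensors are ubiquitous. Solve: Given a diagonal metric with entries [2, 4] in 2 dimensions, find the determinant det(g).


For a diagonal metric, the determinant is the product of diagonal entries.
Diagonal entries: 2, 4
det(g) = 2 * 4 = 8

8


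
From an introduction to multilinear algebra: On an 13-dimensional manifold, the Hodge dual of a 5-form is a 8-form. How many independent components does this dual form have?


The Hodge dual of a p-form on an n-dimensional manifold is an (n-p)-form.
n = 13, p = 5, so dual degree = 13 - 5 = 8
The number of components is C(n, n-p) = C(13, 8) = 1287

1287


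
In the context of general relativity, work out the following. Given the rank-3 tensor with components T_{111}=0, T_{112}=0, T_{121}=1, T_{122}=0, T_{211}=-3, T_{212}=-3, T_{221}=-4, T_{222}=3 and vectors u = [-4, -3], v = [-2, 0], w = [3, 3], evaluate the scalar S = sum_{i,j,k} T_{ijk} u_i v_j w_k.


S = sum over i,j,k of T_{ijk} u_i v_j w_k. Expanding all 8 terms:
T_{111}*u_1*v_1*w_1 = 0*-4*-2*3 = 0  (running total: 0)
T_{112}*u_1*v_1*w_2 = 0*-4*-2*3 = 0  (running total: 0)
T_{121}*u_1*v_2*w_1 = 1*-4*0*3 = 0  (running total: 0)
T_{122}*u_1*v_2*w_2 = 0*-4*0*3 = 0  (running total: 0)
T_{211}*u_2*v_1*w_1 = -3*-3*-2*3 = -54  (running total: -54)
T_{212}*u_2*v_1*w_2 = -3*-3*-2*3 = -54  (running total: -108)
T_{221}*u_2*v_2*w_1 = -4*-3*0*3 = 0  (running total: -108)
T_{222}*u_2*v_2*w_2 = 3*-3*0*3 = 0  (running total: -108)
S = -108

-108


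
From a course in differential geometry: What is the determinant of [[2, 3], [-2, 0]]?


For a 2x2 matrix [[a, b], [c, d]], det = a*d - b*c.
a = 2, b = 3, c = -2, d = 0
a*d = 2 * 0 = 0
b*c = 3 * -2 = -6
det = 0 - -6 = 6

6


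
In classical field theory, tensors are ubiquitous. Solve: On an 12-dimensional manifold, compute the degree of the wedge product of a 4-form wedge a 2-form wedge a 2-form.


The degree of a wedge product is the sum of the degrees of the individual forms.
Degrees: 4, 2, 2
Total degree = 4 + 2 + 2 = 8

8


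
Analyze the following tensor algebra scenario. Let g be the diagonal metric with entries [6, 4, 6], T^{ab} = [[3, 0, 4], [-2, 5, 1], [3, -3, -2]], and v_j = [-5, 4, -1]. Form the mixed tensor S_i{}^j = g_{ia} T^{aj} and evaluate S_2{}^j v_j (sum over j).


Step 1: lower the first index. For a diagonal metric, g_{ia} T^{aj} = g_{ii} T^{ij} (no sum on i).
g_{22} = 4
S_2{}^1 = 4 * T^{21} = 4 * -2 = -8
S_2{}^2 = 4 * T^{22} = 4 * 5 = 20
S_2{}^3 = 4 * T^{23} = 4 * 1 = 4
Step 2: contract S_2{}^j with v_j.
S_2{}^1 * v_1 = -8 * -5 = 40
S_2{}^2 * v_2 = 20 * 4 = 80
S_2{}^3 * v_3 = 4 * -1 = -4
Result = 40 + 80 + -4 = 116

116


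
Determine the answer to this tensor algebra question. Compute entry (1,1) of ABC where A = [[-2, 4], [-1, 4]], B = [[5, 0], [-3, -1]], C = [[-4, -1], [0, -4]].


(ABC)_{11} = sum_m (AB)_{1m} C_{m1}. First compute row 1 of AB.
(AB)_{11} = -2*5 + 4*-3 = -22
(AB)_{12} = -2*0 + 4*-1 = -4
Now contract with column 1 of C:
(AB)_{11} * C_{11} = -22 * -4 = 88
(AB)_{12} * C_{21} = -4 * 0 = 0
(ABC)_{11} = 88 + 0 = 88

88


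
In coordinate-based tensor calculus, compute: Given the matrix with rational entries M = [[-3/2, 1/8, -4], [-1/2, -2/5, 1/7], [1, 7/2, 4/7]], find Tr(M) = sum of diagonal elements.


The trace is the sum of diagonal entries.
Diagonal: M[1,1] = -3/2, M[2,2] = -2/5, M[3,3] = 4/7
Tr(M) = -3/2 + -2/5 + 4/7
Computing step by step:
After adding M[1,1]: -3/2
After adding M[2,2]: -19/10
After adding M[3,3]: -93/70
Tr(M) = -93/70

-93/70


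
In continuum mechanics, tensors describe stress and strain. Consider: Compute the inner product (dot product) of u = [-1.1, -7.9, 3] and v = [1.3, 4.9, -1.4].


The inner product u . v = sum of u_i * v_i.
Term-by-term: -1.1 * 1.3, -7.9 * 4.9, 3 * -1.4
Products: -1.43, -38.71, -4.2
Sum = -1.43 + -38.71 + -4.2 = -44.34

-44.34


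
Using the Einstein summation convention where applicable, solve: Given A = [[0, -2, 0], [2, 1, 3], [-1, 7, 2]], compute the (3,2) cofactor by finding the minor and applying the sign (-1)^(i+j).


To find cofactor C_{32}, delete row 3 and column 2.
The resulting 2x2 submatrix is: [[0, 0], [2, 3]]
Minor M_{32} = 0*3 - 0*2
  = 0 - 0 = 0
Sign = (-1)^(3+2) = (-1)^5 = -1
Cofactor C_{32} = -1 * 0 = 0

0


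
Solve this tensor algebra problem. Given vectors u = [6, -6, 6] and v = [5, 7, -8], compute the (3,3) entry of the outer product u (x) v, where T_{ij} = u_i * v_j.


The outer product entry T_{ij} = u_i * v_j.
We need i=3, j=3.
u_3 = 6, v_3 = -8
T_{3,3} = 6 * -8 = -48

-48


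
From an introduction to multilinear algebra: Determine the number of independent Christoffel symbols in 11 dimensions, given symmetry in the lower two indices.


Christoffel symbols Gamma^k_{ij} are symmetric in i,j, so there are d * d(d+1)/2 independent symbols.
d = 11
d(d+1)/2 = 11 * 12 / 2 = 66
Total = 11 * 66 = 726

726


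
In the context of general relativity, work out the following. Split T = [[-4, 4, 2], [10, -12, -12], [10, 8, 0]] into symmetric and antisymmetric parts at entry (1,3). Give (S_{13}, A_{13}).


T_{13} = 2
T_{31} = 10
S_{13} = (2 + 10)/2 = 12/2 = 6
A_{13} = (2 - 10)/2 = -8/2 = -4
Check: S + A = 6 + -4 = 2 = T_{13}.

(6, -4)


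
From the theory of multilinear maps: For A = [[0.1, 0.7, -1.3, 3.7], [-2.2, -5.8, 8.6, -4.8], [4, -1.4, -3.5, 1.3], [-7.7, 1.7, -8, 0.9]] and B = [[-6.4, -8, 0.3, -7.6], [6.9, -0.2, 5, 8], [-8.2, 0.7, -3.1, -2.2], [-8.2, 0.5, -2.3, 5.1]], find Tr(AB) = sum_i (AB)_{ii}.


Tr(AB) = sum_i (AB)_{ii} where (AB)_{ii} = sum_k A_{ik} B_{ki}.
(AB)_{11} = 0.1*-6.4 + 0.7*6.9 + -1.3*-8.2 + 3.7*-8.2 = -15.49
(AB)_{22} = -2.2*-8 + -5.8*-0.2 + 8.6*0.7 + -4.8*0.5 = 22.38
(AB)_{33} = 4*0.3 + -1.4*5 + -3.5*-3.1 + 1.3*-2.3 = 2.06
(AB)_{44} = -7.7*-7.6 + 1.7*8 + -8*-2.2 + 0.9*5.1 = 94.31
Tr(AB) = -15.49 + 22.38 + 2.06 + 94.31 = 103.26

103.26


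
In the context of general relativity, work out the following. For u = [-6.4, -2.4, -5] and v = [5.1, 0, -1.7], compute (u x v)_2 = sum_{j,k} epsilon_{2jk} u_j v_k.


(u x v)_2 = sum_{j,k} epsilon_{2jk} u_j v_k. Only permutations of (1,2,3) contribute; the two non-zero terms are:
eps_{213} u_1 v_3 = -1 * -6.4 * -1.7 = -10.88
eps_{231} u_3 v_1 = 1 * -5 * 5.1 = -25.5
(u x v)_2 = -36.38

-36.38


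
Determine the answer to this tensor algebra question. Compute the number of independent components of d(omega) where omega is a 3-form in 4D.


The exterior derivative of a p-form is a (p+1)-form.
Its number of independent components is C(n, p+1).
n = 4, p+1 = 4
C(4, 4) = 1

1


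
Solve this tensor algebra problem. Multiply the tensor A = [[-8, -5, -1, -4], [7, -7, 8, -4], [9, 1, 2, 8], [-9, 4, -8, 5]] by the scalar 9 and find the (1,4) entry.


Scalar multiplication: (cA)_{ij} = c * A_{ij}.
c = 9
A_{14} = -4
(cA)_{14} = 9 * -4 = -36

-36


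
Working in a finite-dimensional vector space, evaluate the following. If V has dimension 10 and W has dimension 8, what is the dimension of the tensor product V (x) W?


The dimension of a tensor product is the product of dimensions.
dim(V) = 10, dim(W) = 8
dim(V (x) W) = 10 * 8 = 80

80


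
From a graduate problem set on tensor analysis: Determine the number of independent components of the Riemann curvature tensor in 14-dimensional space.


The Riemann tensor in d dimensions has d^2(d^2 - 1)/12 independent components.
d = 14, so d^2 = 196
d^2 - 1 = 195
d^2(d^2 - 1) = 196 * 195 = 38220
Divide by 12: 38220 / 12 = 3185

3185


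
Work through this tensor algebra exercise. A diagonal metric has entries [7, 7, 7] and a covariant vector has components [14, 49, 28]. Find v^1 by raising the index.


To raise an index with a diagonal metric: v^i = v_i / g_{ii}.
For index 1: v_1 = 14, g_{11} = 7
v^1 = 14 / 7 = 2

2


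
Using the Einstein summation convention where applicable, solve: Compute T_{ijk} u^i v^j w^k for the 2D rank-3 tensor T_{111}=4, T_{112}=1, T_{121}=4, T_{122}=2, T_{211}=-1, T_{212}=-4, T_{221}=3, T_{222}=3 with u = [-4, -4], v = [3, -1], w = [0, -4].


S = sum over i,j,k of T_{ijk} u_i v_j w_k. Expanding all 8 terms:
T_{111}*u_1*v_1*w_1 = 4*-4*3*0 = 0  (running total: 0)
T_{112}*u_1*v_1*w_2 = 1*-4*3*-4 = 48  (running total: 48)
T_{121}*u_1*v_2*w_1 = 4*-4*-1*0 = 0  (running total: 48)
T_{122}*u_1*v_2*w_2 = 2*-4*-1*-4 = -32  (running total: 16)
T_{211}*u_2*v_1*w_1 = -1*-4*3*0 = 0  (running total: 16)
T_{212}*u_2*v_1*w_2 = -4*-4*3*-4 = -192  (running total: -176)
T_{221}*u_2*v_2*w_1 = 3*-4*-1*0 = 0  (running total: -176)
T_{222}*u_2*v_2*w_2 = 3*-4*-1*-4 = -48  (running total: -224)
S = -224

-224


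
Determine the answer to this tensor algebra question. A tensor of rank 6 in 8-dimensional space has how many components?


The number of components of a rank-r tensor in d dimensions is d^r.
Here d = 8 and r = 6.
8^6 = 262144

262144


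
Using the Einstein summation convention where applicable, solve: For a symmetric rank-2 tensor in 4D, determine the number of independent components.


A symmetric rank-2 tensor in d dimensions has d(d+1)/2 independent components.
d = 4
d(d+1)/2 = 4 * 5 / 2 = 20 / 2 = 10

10


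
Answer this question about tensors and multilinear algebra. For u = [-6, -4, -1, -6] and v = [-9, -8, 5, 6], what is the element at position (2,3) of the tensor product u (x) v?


The outer product entry T_{ij} = u_i * v_j.
We need i=2, j=3.
u_2 = -4, v_3 = 5
T_{2,3} = -4 * 5 = -20

-20


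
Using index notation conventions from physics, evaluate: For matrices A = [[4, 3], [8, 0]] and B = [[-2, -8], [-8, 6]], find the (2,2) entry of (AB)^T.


(AB)^T_{ij} = (AB)_{ji} = sum_k A_{jk} B_{ki}.
For i=2, j=2 we need (AB)_{22}:
A_{21} * B_{12} = 8 * -8 = -64
A_{22} * B_{22} = 0 * 6 = 0
Sum = -64 + 0 = -64

-64


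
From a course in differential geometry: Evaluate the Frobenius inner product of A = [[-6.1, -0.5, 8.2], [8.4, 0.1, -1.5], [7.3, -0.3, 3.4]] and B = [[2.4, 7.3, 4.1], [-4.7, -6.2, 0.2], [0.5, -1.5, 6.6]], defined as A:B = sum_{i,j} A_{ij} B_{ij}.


A:B = sum over all i,j of A_{ij} * B_{ij}.
Row 1: -6.1*2.4=-14.64, -0.5*7.3=-3.65, 8.2*4.1=33.62 => row sum = 15.33
Row 2: 8.4*-4.7=-39.48, 0.1*-6.2=-0.62, -1.5*0.2=-0.3 => row sum = -40.4
Row 3: 7.3*0.5=3.65, -0.3*-1.5=0.45, 3.4*6.6=22.44 => row sum = 26.54
Total = 15.33 + -40.4 + 26.54 = 1.47

1.47


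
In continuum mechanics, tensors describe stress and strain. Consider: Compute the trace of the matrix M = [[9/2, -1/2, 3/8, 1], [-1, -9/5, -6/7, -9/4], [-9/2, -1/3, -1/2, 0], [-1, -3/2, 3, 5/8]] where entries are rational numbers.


The trace is the sum of diagonal entries.
Diagonal: M[1,1] = 9/2, M[2,2] = -9/5, M[3,3] = -1/2, M[4,4] = 5/8
Tr(M) = 9/2 + -9/5 + -1/2 + 5/8
Computing step by step:
After adding M[1,1]: 9/2
After adding M[2,2]: 27/10
After adding M[3,3]: 11/5
After adding M[4,4]: 113/40
Tr(M) = 113/40

113/40


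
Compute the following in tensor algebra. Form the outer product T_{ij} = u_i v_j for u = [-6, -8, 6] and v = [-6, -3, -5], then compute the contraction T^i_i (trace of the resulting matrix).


The outer product gives T_{ij} = u_i v_j.
The trace (contraction) is Tr(T) = sum_i T_{ii} = sum_i u_i v_i.
Diagonal entries:
T_{11} = u_1 * v_1 = -6 * -6 = 36
T_{22} = u_2 * v_2 = -8 * -3 = 24
T_{33} = u_3 * v_3 = 6 * -5 = -30
Tr(T) = 36 + 24 + -30 = 30

30


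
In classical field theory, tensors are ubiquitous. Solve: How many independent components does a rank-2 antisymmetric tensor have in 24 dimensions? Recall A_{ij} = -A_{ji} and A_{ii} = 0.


An antisymmetric rank-2 tensor satisfies A_{ij} = -A_{ji}, so diagonal entries are zero.
The independent components are the upper-triangular entries: C(n, 2) = n(n-1)/2.
n = 24
C(24, 2) = 24 * 23 / 2 = 552 / 2 = 276

276


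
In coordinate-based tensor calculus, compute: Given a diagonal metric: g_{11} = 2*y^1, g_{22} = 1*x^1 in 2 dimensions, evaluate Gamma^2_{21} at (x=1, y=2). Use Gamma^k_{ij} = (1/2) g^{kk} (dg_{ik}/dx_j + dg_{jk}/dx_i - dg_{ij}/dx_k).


For a diagonal metric, Gamma^k_{ij} = (1/2) g^{kk} (dg_{ik}/dx_j + dg_{jk}/dx_i - dg_{ij}/dx_k).
The metric is diagonal, so g_{ab} = 0 for a != b.
At the given point: g_{11} = 4, g_{22} = 1
g^{22} = 1/1
dg_{22}/dx_1 = dg_{22}/dx_1 = 1
dg_{12}/dx_2 = 0 (off-diagonal)
dg_{21}/dx_2 = 0 (off-diagonal)
Numerator = 1 + 0 - 0 = 1
Gamma^2_{21} = 1 / (2 * 1) = 1/2

1/2


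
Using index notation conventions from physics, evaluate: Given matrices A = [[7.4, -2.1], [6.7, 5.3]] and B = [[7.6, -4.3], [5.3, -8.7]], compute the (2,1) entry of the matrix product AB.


(AB)_{ij} = sum_k A_{ik} B_{kj}.
For i=2, j=1:
A_{21} * B_{11} = 6.7 * 7.6 = 50.92
A_{22} * B_{21} = 5.3 * 5.3 = 28.09
Sum = 50.92 + 28.09 = 79.01

79.01


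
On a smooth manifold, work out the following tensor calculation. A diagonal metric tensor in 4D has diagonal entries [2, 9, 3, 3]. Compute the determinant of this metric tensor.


For a diagonal metric, the determinant is the product of diagonal entries.
Diagonal entries: 2, 9, 3, 3
det(g) = 2 * 9 * 3 * 3 = 162

162


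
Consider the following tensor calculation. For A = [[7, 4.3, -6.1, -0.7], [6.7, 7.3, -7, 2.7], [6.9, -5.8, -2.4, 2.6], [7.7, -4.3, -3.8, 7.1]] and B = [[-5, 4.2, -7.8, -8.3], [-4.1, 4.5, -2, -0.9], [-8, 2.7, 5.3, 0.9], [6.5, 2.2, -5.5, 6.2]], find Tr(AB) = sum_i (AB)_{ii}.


Tr(AB) = sum_i (AB)_{ii} where (AB)_{ii} = sum_k A_{ik} B_{ki}.
(AB)_{11} = 7*-5 + 4.3*-4.1 + -6.1*-8 + -0.7*6.5 = -8.38
(AB)_{22} = 6.7*4.2 + 7.3*4.5 + -7*2.7 + 2.7*2.2 = 48.03
(AB)_{33} = 6.9*-7.8 + -5.8*-2 + -2.4*5.3 + 2.6*-5.5 = -69.24
(AB)_{44} = 7.7*-8.3 + -4.3*-0.9 + -3.8*0.9 + 7.1*6.2 = -19.44
Tr(AB) = -8.38 + 48.03 + -69.24 + -19.44 = -49.03

-49.03


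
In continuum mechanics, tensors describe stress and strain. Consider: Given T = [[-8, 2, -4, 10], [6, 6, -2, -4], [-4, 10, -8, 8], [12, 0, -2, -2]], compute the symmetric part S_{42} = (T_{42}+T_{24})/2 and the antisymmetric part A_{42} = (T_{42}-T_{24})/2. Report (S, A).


T_{42} = 0
T_{24} = -4
S_{42} = (0 + -4)/2 = -4/2 = -2
A_{42} = (0 - -4)/2 = 4/2 = 2
Check: S + A = -2 + 2 = 0 = T_{42}.

(-2, 2)


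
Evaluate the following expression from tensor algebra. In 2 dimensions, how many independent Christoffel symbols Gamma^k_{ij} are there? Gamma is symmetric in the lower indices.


Christoffel symbols Gamma^k_{ij} are symmetric in i,j, so there are d * d(d+1)/2 independent symbols.
d = 2
d(d+1)/2 = 2 * 3 / 2 = 3
Total = 2 * 3 = 6

6


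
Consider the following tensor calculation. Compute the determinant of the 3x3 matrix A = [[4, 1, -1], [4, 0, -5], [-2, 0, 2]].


Expanding along the first row, det(A) = a11*M_11 - a12*M_12 + a13*M_13, where M_1j is the (1,j) minor.
Minor M_11 = 0*2 - -5*0 = 0
Minor M_12 = 4*2 - -5*-2 = -2
Minor M_13 = 4*0 - 0*-2 = 0
det = 4*(0) - 1*(-2) + -1*(0)
    = 0 - -2 + 0
    = 2

2


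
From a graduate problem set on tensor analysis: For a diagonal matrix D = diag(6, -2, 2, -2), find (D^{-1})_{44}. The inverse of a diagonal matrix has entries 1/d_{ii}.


For a diagonal matrix, the inverse has entries (D^{-1})_{ii} = 1/d_{ii}.
The diagonal entries are: d_{11} = 6, d_{22} = -2, d_{33} = 2, d_{44} = -2
We need (D^{-1})_{44} = 1/d_{44} = 1/-2 = -1/2

-1/2


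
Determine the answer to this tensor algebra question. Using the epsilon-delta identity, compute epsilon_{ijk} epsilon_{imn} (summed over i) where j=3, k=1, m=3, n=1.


Using the identity: epsilon_{ijk} epsilon_{imn} = delta_{jm} delta_{kn} - delta_{jn} delta_{km}.
delta_{33} = 1
delta_{11} = 1
delta_{31} = 0
delta_{13} = 0
Result = 1 * 1 - 0 * 0 = 1 - 0 = 1

1


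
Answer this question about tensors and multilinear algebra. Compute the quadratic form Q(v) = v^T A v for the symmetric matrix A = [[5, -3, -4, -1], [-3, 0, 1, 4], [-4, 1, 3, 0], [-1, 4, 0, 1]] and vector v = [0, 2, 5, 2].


First compute Av:
(Av)_1 = 5*0 + -3*2 + -4*5 + -1*2 = -28
(Av)_2 = -3*0 + 0*2 + 1*5 + 4*2 = 13
(Av)_3 = -4*0 + 1*2 + 3*5 + 0*2 = 17
(Av)_4 = -1*0 + 4*2 + 0*5 + 1*2 = 10
Av = [-28, 13, 17, 10]
Then v^T (Av) = 0*-28 + 2*13 + 5*17 + 2*10
= 0 + 26 + 85 + 20 = 131

131


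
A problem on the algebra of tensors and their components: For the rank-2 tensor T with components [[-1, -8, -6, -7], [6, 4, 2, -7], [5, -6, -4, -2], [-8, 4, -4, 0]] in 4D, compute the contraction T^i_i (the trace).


The contraction (trace) of a rank-2 tensor is the sum of its diagonal elements.
Diagonal entries: A[1,1] = -1, A[2,2] = 4, A[3,3] = -4, A[4,4] = 0
Tr(A) = -1 + 4 + -4 + 0 = -1

-1


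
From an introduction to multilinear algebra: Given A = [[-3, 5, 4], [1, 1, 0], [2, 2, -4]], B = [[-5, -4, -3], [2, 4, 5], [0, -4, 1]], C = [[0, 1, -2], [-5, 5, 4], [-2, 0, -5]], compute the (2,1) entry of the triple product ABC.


(ABC)_{21} = sum_m (AB)_{2m} C_{m1}. First compute row 2 of AB.
(AB)_{21} = 1*-5 + 1*2 + 0*0 = -3
(AB)_{22} = 1*-4 + 1*4 + 0*-4 = 0
(AB)_{23} = 1*-3 + 1*5 + 0*1 = 2
Now contract with column 1 of C:
(AB)_{21} * C_{11} = -3 * 0 = 0
(AB)_{22} * C_{21} = 0 * -5 = 0
(AB)_{23} * C_{31} = 2 * -2 = -4
(ABC)_{21} = 0 + 0 + -4 = -4

-4


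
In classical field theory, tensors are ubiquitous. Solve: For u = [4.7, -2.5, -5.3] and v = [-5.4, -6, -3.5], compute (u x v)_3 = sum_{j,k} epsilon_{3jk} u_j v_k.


(u x v)_3 = sum_{j,k} epsilon_{3jk} u_j v_k. Only permutations of (1,2,3) contribute; the two non-zero terms are:
eps_{312} u_1 v_2 = 1 * 4.7 * -6 = -28.2
eps_{321} u_2 v_1 = -1 * -2.5 * -5.4 = -13.5
(u x v)_3 = -41.7

-41.7


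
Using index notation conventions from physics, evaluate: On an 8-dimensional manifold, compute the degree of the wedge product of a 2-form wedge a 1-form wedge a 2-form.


The degree of a wedge product is the sum of the degrees of the individual forms.
Degrees: 2, 1, 2
Total degree = 2 + 1 + 2 = 5

5


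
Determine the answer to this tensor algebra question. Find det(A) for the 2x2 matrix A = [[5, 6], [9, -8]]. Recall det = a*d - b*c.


For a 2x2 matrix [[a, b], [c, d]], det = a*d - b*c.
a = 5, b = 6, c = 9, d = -8
a*d = 5 * -8 = -40
b*c = 6 * 9 = 54
det = -40 - 54 = -94

-94


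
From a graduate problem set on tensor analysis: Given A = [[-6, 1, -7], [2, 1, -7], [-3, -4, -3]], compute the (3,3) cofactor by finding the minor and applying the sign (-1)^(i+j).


To find cofactor C_{33}, delete row 3 and column 3.
The resulting 2x2 submatrix is: [[-6, 1], [2, 1]]
Minor M_{33} = -6*1 - 1*2
  = -6 - 2 = -8
Sign = (-1)^(3+3) = (-1)^6 = 1
Cofactor C_{33} = 1 * -8 = -8

-8


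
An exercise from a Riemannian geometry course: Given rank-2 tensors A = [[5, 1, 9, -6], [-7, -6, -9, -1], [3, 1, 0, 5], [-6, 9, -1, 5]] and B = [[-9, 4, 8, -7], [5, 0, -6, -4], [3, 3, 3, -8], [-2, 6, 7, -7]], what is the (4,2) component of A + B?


Tensor addition is component-wise: (A + B)_{ij} = A_{ij} + B_{ij}.
A_{42} = 9
B_{42} = 6
(A + B)_{42} = 9 + 6 = 15

15


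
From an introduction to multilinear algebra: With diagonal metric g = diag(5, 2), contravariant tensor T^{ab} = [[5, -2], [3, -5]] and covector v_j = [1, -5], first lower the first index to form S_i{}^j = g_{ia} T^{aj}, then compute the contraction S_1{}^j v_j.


Step 1: lower the first index. For a diagonal metric, g_{ia} T^{aj} = g_{ii} T^{ij} (no sum on i).
g_{11} = 5
S_1{}^1 = 5 * T^{11} = 5 * 5 = 25
S_1{}^2 = 5 * T^{12} = 5 * -2 = -10
Step 2: contract S_1{}^j with v_j.
S_1{}^1 * v_1 = 25 * 1 = 25
S_1{}^2 * v_2 = -10 * -5 = 50
Result = 25 + 50 = 75

75


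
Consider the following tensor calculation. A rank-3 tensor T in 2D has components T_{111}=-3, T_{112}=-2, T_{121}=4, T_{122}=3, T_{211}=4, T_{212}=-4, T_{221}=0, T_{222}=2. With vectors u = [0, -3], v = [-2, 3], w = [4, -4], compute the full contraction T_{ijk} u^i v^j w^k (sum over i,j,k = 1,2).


S = sum over i,j,k of T_{ijk} u_i v_j w_k. Expanding all 8 terms:
T_{111}*u_1*v_1*w_1 = -3*0*-2*4 = 0  (running total: 0)
T_{112}*u_1*v_1*w_2 = -2*0*-2*-4 = 0  (running total: 0)
T_{121}*u_1*v_2*w_1 = 4*0*3*4 = 0  (running total: 0)
T_{122}*u_1*v_2*w_2 = 3*0*3*-4 = 0  (running total: 0)
T_{211}*u_2*v_1*w_1 = 4*-3*-2*4 = 96  (running total: 96)
T_{212}*u_2*v_1*w_2 = -4*-3*-2*-4 = 96  (running total: 192)
T_{221}*u_2*v_2*w_1 = 0*-3*3*4 = 0  (running total: 192)
T_{222}*u_2*v_2*w_2 = 2*-3*3*-4 = 72  (running total: 264)
S = 264

264


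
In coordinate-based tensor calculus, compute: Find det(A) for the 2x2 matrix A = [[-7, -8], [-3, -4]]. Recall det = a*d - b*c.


For a 2x2 matrix [[a, b], [c, d]], det = a*d - b*c.
a = -7, b = -8, c = -3, d = -4
a*d = -7 * -4 = 28
b*c = -8 * -3 = 24
det = 28 - 24 = 4

4


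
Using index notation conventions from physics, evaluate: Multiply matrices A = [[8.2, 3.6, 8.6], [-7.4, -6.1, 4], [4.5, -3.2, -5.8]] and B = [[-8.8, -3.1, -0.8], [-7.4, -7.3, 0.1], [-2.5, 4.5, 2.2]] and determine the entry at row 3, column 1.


(AB)_{ij} = sum_k A_{ik} B_{kj}.
For i=3, j=1:
A_{31} * B_{11} = 4.5 * -8.8 = -39.6
A_{32} * B_{21} = -3.2 * -7.4 = 23.68
A_{33} * B_{31} = -5.8 * -2.5 = 14.5
Sum = -39.6 + 23.68 + 14.5 = -1.42

-1.42


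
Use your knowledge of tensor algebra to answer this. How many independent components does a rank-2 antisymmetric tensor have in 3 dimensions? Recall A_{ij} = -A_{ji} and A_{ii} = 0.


An antisymmetric rank-2 tensor satisfies A_{ij} = -A_{ji}, so diagonal entries are zero.
The independent components are the upper-triangular entries: C(n, 2) = n(n-1)/2.
n = 3
C(3, 2) = 3 * 2 / 2 = 6 / 2 = 3

3


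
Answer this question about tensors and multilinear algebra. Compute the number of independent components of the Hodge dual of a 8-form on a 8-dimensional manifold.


The Hodge dual of a p-form on an n-dimensional manifold is an (n-p)-form.
n = 8, p = 8, so dual degree = 8 - 8 = 0
The number of components is C(n, n-p) = C(8, 0) = 1

1


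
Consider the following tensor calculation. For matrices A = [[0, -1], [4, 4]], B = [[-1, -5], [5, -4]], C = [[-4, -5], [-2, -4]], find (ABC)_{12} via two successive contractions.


(ABC)_{12} = sum_m (AB)_{1m} C_{m2}. First compute row 1 of AB.
(AB)_{11} = 0*-1 + -1*5 = -5
(AB)_{12} = 0*-5 + -1*-4 = 4
Now contract with column 2 of C:
(AB)_{11} * C_{12} = -5 * -5 = 25
(AB)_{12} * C_{22} = 4 * -4 = -16
(ABC)_{12} = 25 + -16 = 9

9


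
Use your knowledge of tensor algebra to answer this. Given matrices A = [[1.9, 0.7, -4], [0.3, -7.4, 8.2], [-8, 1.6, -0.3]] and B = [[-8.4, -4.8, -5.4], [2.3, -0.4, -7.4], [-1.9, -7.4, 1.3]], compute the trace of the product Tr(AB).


Tr(AB) = sum_i (AB)_{ii} where (AB)_{ii} = sum_k A_{ik} B_{ki}.
(AB)_{11} = 1.9*-8.4 + 0.7*2.3 + -4*-1.9 = -6.75
(AB)_{22} = 0.3*-4.8 + -7.4*-0.4 + 8.2*-7.4 = -59.16
(AB)_{33} = -8*-5.4 + 1.6*-7.4 + -0.3*1.3 = 30.97
Tr(AB) = -6.75 + -59.16 + 30.97 = -34.94

-34.94


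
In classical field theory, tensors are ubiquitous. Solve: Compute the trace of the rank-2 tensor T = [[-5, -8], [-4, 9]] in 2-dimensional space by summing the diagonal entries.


The contraction (trace) of a rank-2 tensor is the sum of its diagonal elements.
Diagonal entries: A[1,1] = -5, A[2,2] = 9
Tr(A) = -5 + 9 = 4

4


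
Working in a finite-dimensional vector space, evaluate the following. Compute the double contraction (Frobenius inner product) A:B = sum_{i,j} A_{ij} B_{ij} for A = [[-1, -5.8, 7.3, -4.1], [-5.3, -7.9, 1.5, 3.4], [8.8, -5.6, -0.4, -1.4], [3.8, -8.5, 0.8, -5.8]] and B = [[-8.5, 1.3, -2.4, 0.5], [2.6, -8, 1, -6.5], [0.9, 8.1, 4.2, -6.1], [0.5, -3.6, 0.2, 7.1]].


A:B = sum over all i,j of A_{ij} * B_{ij}.
Row 1: -1*-8.5=8.5, -5.8*1.3=-7.54, 7.3*-2.4=-17.52, -4.1*0.5=-2.05 => row sum = -18.61
Row 2: -5.3*2.6=-13.78, -7.9*-8=63.2, 1.5*1=1.5, 3.4*-6.5=-22.1 => row sum = 28.82
Row 3: 8.8*0.9=7.92, -5.6*8.1=-45.36, -0.4*4.2=-1.68, -1.4*-6.1=8.54 => row sum = -30.58
Row 4: 3.8*0.5=1.9, -8.5*-3.6=30.6, 0.8*0.2=0.16, -5.8*7.1=-41.18 => row sum = -8.52
Total = -18.61 + 28.82 + -30.58 + -8.52 = -28.89

-28.89


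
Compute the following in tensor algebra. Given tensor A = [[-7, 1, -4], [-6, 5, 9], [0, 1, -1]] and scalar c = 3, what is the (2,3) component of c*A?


Scalar multiplication: (cA)_{ij} = c * A_{ij}.
c = 3
A_{23} = 9
(cA)_{23} = 3 * 9 = 27

27


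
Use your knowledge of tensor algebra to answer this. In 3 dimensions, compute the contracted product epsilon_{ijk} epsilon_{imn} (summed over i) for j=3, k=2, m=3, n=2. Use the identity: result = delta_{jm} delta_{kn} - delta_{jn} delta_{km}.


Using the identity: epsilon_{ijk} epsilon_{imn} = delta_{jm} delta_{kn} - delta_{jn} delta_{km}.
delta_{33} = 1
delta_{22} = 1
delta_{32} = 0
delta_{23} = 0
Result = 1 * 1 - 0 * 0 = 1 - 0 = 1

1


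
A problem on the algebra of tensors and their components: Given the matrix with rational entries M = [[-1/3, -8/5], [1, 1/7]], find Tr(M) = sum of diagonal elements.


The trace is the sum of diagonal entries.
Diagonal: M[1,1] = -1/3, M[2,2] = 1/7
Tr(M) = -1/3 + 1/7
Computing step by step:
After adding M[1,1]: -1/3
After adding M[2,2]: -4/21
Tr(M) = -4/21

-4/21


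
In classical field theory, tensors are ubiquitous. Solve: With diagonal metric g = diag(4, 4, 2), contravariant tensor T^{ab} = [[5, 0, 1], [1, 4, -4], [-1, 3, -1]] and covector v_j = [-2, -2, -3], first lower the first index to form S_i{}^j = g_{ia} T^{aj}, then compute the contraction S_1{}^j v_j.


Step 1: lower the first index. For a diagonal metric, g_{ia} T^{aj} = g_{ii} T^{ij} (no sum on i).
g_{11} = 4
S_1{}^1 = 4 * T^{11} = 4 * 5 = 20
S_1{}^2 = 4 * T^{12} = 4 * 0 = 0
S_1{}^3 = 4 * T^{13} = 4 * 1 = 4
Step 2: contract S_1{}^j with v_j.
S_1{}^1 * v_1 = 20 * -2 = -40
S_1{}^2 * v_2 = 0 * -2 = 0
S_1{}^3 * v_3 = 4 * -3 = -12
Result = -40 + 0 + -12 = -52

-52


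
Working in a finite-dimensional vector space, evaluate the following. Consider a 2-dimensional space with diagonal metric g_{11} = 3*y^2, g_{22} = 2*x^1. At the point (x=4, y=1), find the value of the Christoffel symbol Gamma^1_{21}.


For a diagonal metric, Gamma^k_{ij} = (1/2) g^{kk} (dg_{ik}/dx_j + dg_{jk}/dx_i - dg_{ij}/dx_k).
The metric is diagonal, so g_{ab} = 0 for a != b.
At the given point: g_{11} = 3, g_{22} = 8
g^{11} = 1/3
dg_{21}/dx_1 = 0 (off-diagonal)
dg_{11}/dx_2 = dg_{11}/dx_2 = 6
dg_{21}/dx_1 = 0 (off-diagonal)
Numerator = 0 + 6 - 0 = 6
Gamma^1_{21} = 6 / (2 * 3) = 1

1


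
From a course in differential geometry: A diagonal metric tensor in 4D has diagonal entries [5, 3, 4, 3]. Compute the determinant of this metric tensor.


For a diagonal metric, the determinant is the product of diagonal entries.
Diagonal entries: 5, 3, 4, 3
det(g) = 5 * 3 * 4 * 3 = 180

180


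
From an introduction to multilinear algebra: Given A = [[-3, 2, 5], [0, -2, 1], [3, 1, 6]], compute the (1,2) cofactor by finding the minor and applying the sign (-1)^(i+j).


To find cofactor C_{12}, delete row 1 and column 2.
The resulting 2x2 submatrix is: [[0, 1], [3, 6]]
Minor M_{12} = 0*6 - 1*3
  = 0 - 3 = -3
Sign = (-1)^(1+2) = (-1)^3 = -1
Cofactor C_{12} = -1 * -3 = 3

3


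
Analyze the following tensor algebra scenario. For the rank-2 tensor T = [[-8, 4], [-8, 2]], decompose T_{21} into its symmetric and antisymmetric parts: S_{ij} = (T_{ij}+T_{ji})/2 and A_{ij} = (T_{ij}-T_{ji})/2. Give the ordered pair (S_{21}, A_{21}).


T_{21} = -8
T_{12} = 4
S_{21} = (-8 + 4)/2 = -4/2 = -2
A_{21} = (-8 - 4)/2 = -12/2 = -6
Check: S + A = -2 + -6 = -8 = T_{21}.

(-2, -6)
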